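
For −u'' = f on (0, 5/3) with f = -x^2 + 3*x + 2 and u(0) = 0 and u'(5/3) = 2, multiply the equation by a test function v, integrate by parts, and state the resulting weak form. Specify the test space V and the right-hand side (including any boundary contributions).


V = {v ∈ H^1(0, 5/3) : v(0) = 0} (test functions vanish at x = 0 where u is specified); weak form: ∫_0^5/3 u'v' dx = ∫_0^5/3 (-x^2 + 3*x + 2) v dx + 2·v(5/3) for all v ∈ V.

Multiply both sides by a test function v and integrate from 0 to 5/3:
  ∫_0^5/3 −u''(x) v(x) dx = ∫_0^5/3 f(x) v(x) dx.
Integrate the LHS by parts once:
  ∫_0^5/3 −u'' v dx = −[u'(x) v(x)]_0^5/3 + ∫_0^5/3 u'(x) v'(x) dx.
Thus ∫_0^5/3 u'(x) v'(x) dx = ∫_0^5/3 f(x) v(x) dx + [u'(x) v(x)]_0^5/3.
Choose V so that boundary terms are either known or forced to vanish.
Mixed BC: u(0) = 0 (Dirichlet) and u'(5/3) = 2 (Neumann). Define V = {v ∈ H^1(0, 5/3) : v(0) = 0}. Then [u' v]_0^5/3 = u'(5/3)·v(5/3) − u'(0)·0 = 2·v(5/3).
Weak formulation: find u (satisfying any essential BC) such that ∫_0^5/3 u'(x) v'(x) dx = ∫_0^5/3 f v dx + 2·v(5/3) for all v ∈ V (Dirichlet at 0 absorbed into V; Neumann datum at x = 5/3 contributes the boundary term).
Substituting f(x) = -x^2 + 3*x + 2, the right-hand side is ∫_0^5/3 (-x^2 + 3*x + 2) v dx + 2·v(5/3).


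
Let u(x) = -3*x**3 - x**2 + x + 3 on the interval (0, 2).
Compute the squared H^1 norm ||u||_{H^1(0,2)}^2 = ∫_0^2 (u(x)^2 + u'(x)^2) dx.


||u||_{H^1}^2 = 78992/105

The H^1 norm (squared) on an interval (0, L) is
  ||u||_{H^1}^2 = ∫_0^L u(x)^2 dx + ∫_0^L u'(x)^2 dx.
Compute u'(x) = -9*x**2 - 2*x + 1.
Then u(x)^2 = 9*x**6 + 6*x**5 - 5*x**4 - 20*x**3 - 5*x**2 + 6*x + 9 and u'(x)^2 = 81*x**4 + 36*x**3 - 14*x**2 - 4*x + 1.
Integrate each monomial from 0 to 2 using ∫_0^2 c·x^n dx = c·2^(n+1)/(n+1):
  ∫_0^2 u(x)^2 dx = ∫_0^2 (9*x^6 + 6*x^5 - 5*x^4 - 20*x^3 - 5*x^2 + 6*x + 9) dx. Term by term:
    ∫_0^2 9*x^6 dx = 1152/7;  ∫_0^2 6*x^5 dx = 64;  ∫_0^2 -5*x^4 dx = -32;
    ∫_0^2 -20*x^3 dx = -80;  ∫_0^2 -5*x^2 dx = -40/3;  ∫_0^2 6*x dx = 12;
    ∫_0^2 9 dx = 18.
  Sum: 1152/7 + 64 − 32 − 80 − 40/3 + 12 + 18 = 2798/21.
  ∫_0^2 u'(x)^2 dx = ∫_0^2 (81*x^4 + 36*x^3 - 14*x^2 - 4*x + 1) dx. Term by term:
    ∫_0^2 81*x^4 dx = 2592/5;  ∫_0^2 36*x^3 dx = 144;  ∫_0^2 -14*x^2 dx = -112/3;
    ∫_0^2 -4*x dx = -8;  ∫_0^2 1 dx = 2.
  Sum: 2592/5 + 144 − 112/3 − 8 + 2 = 9286/15.
Adding: ||u||_{H^1}^2 = 2798/21 + 9286/15 = 78992/105.


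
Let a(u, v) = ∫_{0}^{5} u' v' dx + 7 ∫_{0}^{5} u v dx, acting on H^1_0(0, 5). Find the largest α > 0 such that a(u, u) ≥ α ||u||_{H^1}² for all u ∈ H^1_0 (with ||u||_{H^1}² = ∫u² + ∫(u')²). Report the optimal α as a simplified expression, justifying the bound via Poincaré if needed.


α = 1

Coercivity of a(·,·) on H^1_0(0, 5) means a(u, u) ≥ α ||u||_{H^1}² for every u ∈ H^1_0.
The interval has length L = 5, and Poincaré/coercivity depend only on L. Here a(u, u) = ∫(u')² + (7)·∫u².
Here c = 7 ≥ 1, so a(u,u) = ∫(u')² + c∫u² ≥ ∫(u')² + ∫u² = ||u||_{H^1}², i.e. α = 1 works. No larger α is possible: a(u,u) ≥ α||u||_{H^1}² means (1−α)∫(u')² ≥ (α−c)∫u², and for the modes u_n = sin(nπ(x−x₀)/L) (x₀ the left endpoint) one has ∫u_n²/∫(u_n')² = (L/(nπ))² → 0, so a(u_n,u_n)/||u_n||_{H^1}² → 1. Hence the optimal constant is α = 1.
Therefore α = 1.


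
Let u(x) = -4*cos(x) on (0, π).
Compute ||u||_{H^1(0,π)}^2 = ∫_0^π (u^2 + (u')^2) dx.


||u||_{H^1(0,π)}^2 = 16*π

u'(x) = 4*sin(x).
Expand u² and (u')² and integrate term by term on (0, π), using: for integers n ≥ 1, ∫_0^π sin²(nx) dx = ∫_0^π cos²(nx) dx = π/2; for n ≠ n', ∫_0^π sin(nx)sin(n'x) dx = ∫_0^π cos(nx)cos(n'x) dx = 0; and by product-to-sum, ∫_0^π sin(nx)cos(n'x) dx = ½∫_0^π [sin((n+n')x) + sin((n−n')x)] dx, which is 0 when n+n' is even and 2n/(n²−n'²) when n+n' is odd (it need not vanish on (0, π)).
  u² squared terms: (-4)²·∫cos(x)² dx = 16·π/2 = 8*π.
  So ∫_0^π u² dx = 8*π.
  (u')² squared terms: (4)²·∫sin(x)² dx = 16·π/2 = 8*π.
  So ∫_0^π (u')² dx = 8*π.
||u||_{H^1}^2 = (8*π) + (8*π) = 16*π.


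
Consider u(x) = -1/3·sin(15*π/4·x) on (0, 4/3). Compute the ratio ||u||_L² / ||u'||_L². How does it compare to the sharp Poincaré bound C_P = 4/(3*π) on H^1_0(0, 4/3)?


||u||_L² / ||u'||_L² = 4/(15*π) < C_P = 4/(3*π).

u(x) = -1/3·sin(15*π/4·x), so u'(x) = -5*π*cos(15*π*x/4)/4.
Writing u(x) = A·sin(kπx/L) with A = -1/3 and k = 5, use ∫_0^L sin²(kπx/L) dx = L/2 and ∫_0^L cos²(kπx/L) dx = L/2.
u² = 1/9·sin²(15*π/4·x) and (u')² = 25*π^2/16·cos²(15*π/4·x), and each of sin², cos² integrates to L/2 = 2/3 over (0, 4/3).
∫_0^4/3 u² dx = 2/27, so ||u||_L² = sqrt(6)/9.
∫_0^4/3 (u')² dx = 25*π^2/24, so ||u'||_L² = 5*sqrt(6)*π/12.
Ratio ||u||_L² / ||u'||_L² = 4/(15*π).
Sharp Poincaré constant on H^1_0(0, 4/3) is C_P = L/π = 4/(3*π), achieved by sin(3*π/4·x).
This is the k = 5 harmonic; the ratio L/(kπ) is strictly less than C_P = L/π, consistent with the sharp inequality ||u||_L² ≤ C_P ||u'||_L².


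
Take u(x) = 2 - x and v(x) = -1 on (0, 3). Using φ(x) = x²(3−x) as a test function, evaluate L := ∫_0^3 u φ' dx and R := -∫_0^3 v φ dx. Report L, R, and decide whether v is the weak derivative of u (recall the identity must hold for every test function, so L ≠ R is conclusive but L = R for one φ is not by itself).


LHS = 27/4, RHS = 27/4. Yes, v = u' weakly.

u(x) = 2 - x, classical derivative u'(x) = -1.
φ(x) = x²(3−x), so φ'(x) = 3*x*(2 - x).
Note φ(0) = φ(3) = 0, so the boundary term u·φ vanishes.
LHS = ∫_0^3 u(x) φ'(x) dx = ∫_0^3 (3*x^3 - 12*x^2 + 12*x) dx. Term by term:
  ∫_0^3 3*x^3 dx = 243/4;  ∫_0^3 -12*x^2 dx = -108;  ∫_0^3 12*x dx = 54.
Sum: 243/4 − 108 + 54 = 27/4.
So LHS = 27/4.
∫_0^3 v(x) φ(x) dx = ∫_0^3 (x^3 - 3*x^2) dx. Term by term:
  ∫_0^3 x^3 dx = 81/4;  ∫_0^3 -3*x^2 dx = -27.
Sum: 81/4 − 27 = -27/4.
So RHS = -∫_0^3 v(x) φ(x) dx = 27/4.
LHS = RHS, so the identity holds for this test φ.
Moreover u is smooth here and v(x) = u'(x) = -1 pointwise, so the identity holds for every test function. Hence v is the weak derivative of u.


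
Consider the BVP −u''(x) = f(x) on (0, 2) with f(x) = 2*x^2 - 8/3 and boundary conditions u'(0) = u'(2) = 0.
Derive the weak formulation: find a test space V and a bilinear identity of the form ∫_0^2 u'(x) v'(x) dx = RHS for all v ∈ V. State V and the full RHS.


V = H^1(0, 2) (no boundary constraint on v; u is determined up to an additive constant); weak form: ∫_0^2 u'v' dx = ∫_0^2 (2*x^2 - 8/3) v dx for all v ∈ V.

Multiply both sides by a test function v and integrate from 0 to 2:
  ∫_0^2 −u''(x) v(x) dx = ∫_0^2 f(x) v(x) dx.
Integrate the LHS by parts once:
  ∫_0^2 −u'' v dx = −[u'(x) v(x)]_0^2 + ∫_0^2 u'(x) v'(x) dx.
Thus ∫_0^2 u'(x) v'(x) dx = ∫_0^2 f(x) v(x) dx + [u'(x) v(x)]_0^2.
Choose V so that boundary terms are either known or forced to vanish.
u has homogeneous Neumann: u'(0) = u'(2) = 0. So [u' v]_0^2 = 0·v(2) − 0·v(0) = 0 for any v; take V = H^1(0, 2).
Weak formulation: find u (satisfying any essential BC) such that ∫_0^2 u'(x) v'(x) dx = ∫_0^2 f v dx for all v ∈ V (homogeneous Neumann, so boundary terms vanish).
Substituting f(x) = 2*x^2 - 8/3, the right-hand side is ∫_0^2 (2*x^2 - 8/3) v dx.
Compatibility check (pure Neumann): taking v ≡ 1 ∈ V gives 0 = ∫_0^2 f dx + (0) − (0), i.e. ∫_0^2 f dx must equal u'(0) − u'(2) = 0. Indeed ∫_0^2 (2*x^2 - 8/3) dx = 0, so the data are compatible. The solution is then unique only up to an additive constant (fix it e.g. by requiring ∫_0^2 u dx = 0).


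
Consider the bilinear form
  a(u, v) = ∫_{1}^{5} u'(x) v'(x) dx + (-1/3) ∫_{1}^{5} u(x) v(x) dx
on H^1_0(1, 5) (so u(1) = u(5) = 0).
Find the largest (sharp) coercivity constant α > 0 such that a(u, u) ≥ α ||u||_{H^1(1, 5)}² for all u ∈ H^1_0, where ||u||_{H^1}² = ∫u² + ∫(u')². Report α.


α = (-16/3 + π^2)/(π^2 + 16)

Coercivity of a(·,·) on H^1_0(1, 5) means a(u, u) ≥ α ||u||_{H^1}² for every u ∈ H^1_0.
The interval has length L = 4, and Poincaré/coercivity depend only on L. Here a(u, u) = ∫(u')² + (-1/3)·∫u².
Here c = -1/3 < 0 with |c| < (π/L)² = π^2/16, so coercivity still holds. The condition a(u,u) ≥ α||u||_{H^1}² reads (1−α)∫(u')² ≥ (α−c)∫u². Any admissible α is ≤ 1 (rapidly oscillating u have ∫u²/∫(u')² → 0), and α = 1 would force 0 ≥ (1−c)∫u², impossible since c < 1; so 1−α > 0. By the sharp Poincaré inequality on H^1_0 of an interval of length L, ∫(u')² ≥ (π/L)²∫u² with equality for the first sine mode sin(π(x−x₀)/L) (x₀ the left endpoint), so the inequality holds for all u iff (1−α)(π/L)² ≥ α − c, i.e. α ≤ ((π/L)² + c)/((π/L)² + 1) = (1 + c(L/π)²)/(1 + (L/π)²). (Direct route, valid since c ≤ 0: Poincaré gives c∫u² ≥ c(L/π)²∫(u')², so a(u,u) ≥ (1 + c(L/π)²)∫(u')², while ||u||_{H^1}² ≤ (1 + (L/π)²)∫(u')²; dividing yields the same α.) With (π/L)² = π^2/16 and c = -1/3, the largest admissible constant is α = ((π/L)² + c)/((π/L)² + 1).
Simplifying, α = (-16/3 + π^2)/(π^2 + 16).


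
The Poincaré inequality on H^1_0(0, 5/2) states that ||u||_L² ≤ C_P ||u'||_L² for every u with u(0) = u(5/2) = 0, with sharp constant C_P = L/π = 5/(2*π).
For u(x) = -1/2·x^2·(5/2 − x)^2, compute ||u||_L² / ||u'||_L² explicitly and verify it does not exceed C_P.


||u||_L² / ||u'||_L² = 5*sqrt(3)/12 < C_P = 5/(2*π).

u(x) = -1/2·x^2·(5/2 − x)^2, so u'(x) = x*(-8*x^2 + 30*x - 25)/4.
u(x) = -1/2·x^2·(5/2 − x)^2 vanishes at x = 0 and x = 5/2, so u ∈ H^1_0(0, 5/2). Differentiate via the product rule and integrate the resulting polynomials term by term.
  ∫_0^5/2 u² dx = ∫_0^5/2 (x^8/4 - 5*x^7/2 + 75*x^6/8 - 125*x^5/8 + 625*x^4/64) dx. Term by term:
    ∫_0^5/2 x^8/4 dx = 1953125/18432;  ∫_0^5/2 -5*x^7/2 dx = -1953125/4096;  ∫_0^5/2 75*x^6/8 dx = 5859375/7168;
    ∫_0^5/2 -125*x^5/8 dx = -1953125/3072;  ∫_0^5/2 625*x^4/64 dx = 390625/2048.
  Sum: 1953125/18432 − 1953125/4096 + 5859375/7168 − 1953125/3072 + 390625/2048 = 390625/258048.
  ∫_0^5/2 (u')² dx = ∫_0^5/2 (4*x^6 - 30*x^5 + 325*x^4/4 - 375*x^3/4 + 625*x^2/16) dx. Term by term:
    ∫_0^5/2 4*x^6 dx = 78125/224;  ∫_0^5/2 -30*x^5 dx = -78125/64;  ∫_0^5/2 325*x^4/4 dx = 203125/128;
    ∫_0^5/2 -375*x^3/4 dx = -234375/256;  ∫_0^5/2 625*x^2/16 dx = 78125/384.
  Sum: 78125/224 − 78125/64 + 203125/128 − 234375/256 + 78125/384 = 15625/5376.
∫_0^5/2 u² dx = 390625/258048, so ||u||_L² = 625*sqrt(7)/1344.
∫_0^5/2 (u')² dx = 15625/5376, so ||u'||_L² = 125*sqrt(21)/336.
Ratio ||u||_L² / ||u'||_L² = 5*sqrt(3)/12.
Sharp Poincaré constant on H^1_0(0, 5/2) is C_P = L/π = 5/(2*π), achieved by sin(2*π/5·x).
A polynomial bump cannot attain the sharp Poincaré constant (only the first sine eigenfunction does), so the ratio is strictly less than C_P, consistent with ||u||_L² ≤ C_P ||u'||_L².


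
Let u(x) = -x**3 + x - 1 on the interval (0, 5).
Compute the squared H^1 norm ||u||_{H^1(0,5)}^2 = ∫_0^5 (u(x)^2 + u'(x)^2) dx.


||u||_{H^1}^2 = 656245/42

The H^1 norm (squared) on an interval (0, L) is
  ||u||_{H^1}^2 = ∫_0^L u(x)^2 dx + ∫_0^L u'(x)^2 dx.
Compute u'(x) = 1 - 3*x**2.
Then u(x)^2 = x**6 - 2*x**4 + 2*x**3 + x**2 - 2*x + 1 and u'(x)^2 = 9*x**4 - 6*x**2 + 1.
Integrate each monomial from 0 to 5 using ∫_0^5 c·x^n dx = c·5^(n+1)/(n+1):
  ∫_0^5 u(x)^2 dx = ∫_0^5 (x^6 - 2*x^4 + 2*x^3 + x^2 - 2*x + 1) dx. Term by term:
    ∫_0^5 x^6 dx = 78125/7;  ∫_0^5 -2*x^4 dx = -1250;  ∫_0^5 2*x^3 dx = 625/2;
    ∫_0^5 x^2 dx = 125/3;  ∫_0^5 -2*x dx = -25;  ∫_0^5 1 dx = 5.
  Sum: 78125/7 − 1250 + 625/2 + 125/3 − 25 + 5 = 430285/42.
  ∫_0^5 u'(x)^2 dx = ∫_0^5 (9*x^4 - 6*x^2 + 1) dx. Term by term:
    ∫_0^5 9*x^4 dx = 5625;  ∫_0^5 -6*x^2 dx = -250;  ∫_0^5 1 dx = 5.
  Sum: 5625 − 250 + 5 = 5380.
Adding: ||u||_{H^1}^2 = 430285/42 + 5380 = 656245/42.


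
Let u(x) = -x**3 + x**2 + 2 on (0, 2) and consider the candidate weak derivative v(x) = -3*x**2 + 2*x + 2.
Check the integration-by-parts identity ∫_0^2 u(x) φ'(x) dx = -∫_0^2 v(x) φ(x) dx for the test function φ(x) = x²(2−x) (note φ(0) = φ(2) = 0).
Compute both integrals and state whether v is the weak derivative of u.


LHS = 16/5, RHS = 8/15. No, v is not the weak derivative of u.

u(x) = -x**3 + x**2 + 2, classical derivative u'(x) = -3*x**2 + 2*x.
φ(x) = x²(2−x), so φ'(x) = x*(4 - 3*x).
Note φ(0) = φ(2) = 0, so the boundary term u·φ vanishes.
LHS = ∫_0^2 u(x) φ'(x) dx = ∫_0^2 (3*x^5 - 7*x^4 + 4*x^3 - 6*x^2 + 8*x) dx. Term by term:
  ∫_0^2 3*x^5 dx = 32;  ∫_0^2 -7*x^4 dx = -224/5;  ∫_0^2 4*x^3 dx = 16;
  ∫_0^2 -6*x^2 dx = -16;  ∫_0^2 8*x dx = 16.
Sum: 32 − 224/5 + 16 − 16 + 16 = 16/5.
So LHS = 16/5.
∫_0^2 v(x) φ(x) dx = ∫_0^2 (3*x^5 - 8*x^4 + 2*x^3 + 4*x^2) dx. Term by term:
  ∫_0^2 3*x^5 dx = 32;  ∫_0^2 -8*x^4 dx = -256/5;  ∫_0^2 2*x^3 dx = 8;
  ∫_0^2 4*x^2 dx = 32/3.
Sum: 32 − 256/5 + 8 + 32/3 = -8/15.
So RHS = -∫_0^2 v(x) φ(x) dx = 8/15.
LHS − RHS = 8/3 ≠ 0, so the identity fails.
(For a valid weak derivative the identity must hold for EVERY test function, in particular this one. The failure shows v is NOT the weak derivative of u.)
Correct weak derivative would be u'(x) = -3*x**2 + 2*x.


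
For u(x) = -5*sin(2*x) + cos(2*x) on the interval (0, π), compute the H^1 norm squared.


||u||_{H^1(0,π)}^2 = 65*π

u'(x) = -2*sin(2*x) - 10*cos(2*x).
Expand u² and (u')² and integrate term by term on (0, π), using: for integers n ≥ 1, ∫_0^π sin²(nx) dx = ∫_0^π cos²(nx) dx = π/2; for n ≠ n', ∫_0^π sin(nx)sin(n'x) dx = ∫_0^π cos(nx)cos(n'x) dx = 0; and by product-to-sum, ∫_0^π sin(nx)cos(n'x) dx = ½∫_0^π [sin((n+n')x) + sin((n−n')x)] dx, which is 0 when n+n' is even and 2n/(n²−n'²) when n+n' is odd (it need not vanish on (0, π)).
  u² squared terms: (-5)²·∫sin(2x)² dx = 25·π/2 = 25*π/2;  (1)²·∫cos(2x)² dx = 1·π/2 = π/2.
  u² cross terms: 2·(-5)·(1)·∫sin(2x)·cos(2x) dx = -10·(0) = 0.
  So ∫_0^π u² dx = 25*π/2 + π/2 + 0 = 13*π.
  (u')² squared terms: (-10)²·∫cos(2x)² dx = 100·π/2 = 50*π;  (-2)²·∫sin(2x)² dx = 4·π/2 = 2*π.
  (u')² cross terms: 2·(-10)·(-2)·∫cos(2x)·sin(2x) dx = 40·(0) = 0.
  So ∫_0^π (u')² dx = 50*π + 2*π + 0 = 52*π.
||u||_{H^1}^2 = (13*π) + (52*π) = 65*π.


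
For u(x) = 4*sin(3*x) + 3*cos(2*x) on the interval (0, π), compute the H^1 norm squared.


||u||_{H^1(0,π)}^2 = 144 + 205*π/2

u'(x) = -6*sin(2*x) + 12*cos(3*x).
Expand u² and (u')² and integrate term by term on (0, π), using: for integers n ≥ 1, ∫_0^π sin²(nx) dx = ∫_0^π cos²(nx) dx = π/2; for n ≠ n', ∫_0^π sin(nx)sin(n'x) dx = ∫_0^π cos(nx)cos(n'x) dx = 0; and by product-to-sum, ∫_0^π sin(nx)cos(n'x) dx = ½∫_0^π [sin((n+n')x) + sin((n−n')x)] dx, which is 0 when n+n' is even and 2n/(n²−n'²) when n+n' is odd (it need not vanish on (0, π)).
  u² squared terms: (3)²·∫cos(2x)² dx = 9·π/2 = 9*π/2;  (4)²·∫sin(3x)² dx = 16·π/2 = 8*π.
  u² cross terms: 2·(3)·(4)·∫cos(2x)·sin(3x) dx = 24·(6/5) = 144/5.
  So ∫_0^π u² dx = 9*π/2 + 8*π + 144/5 = 144/5 + 25*π/2.
  (u')² squared terms: (-6)²·∫sin(2x)² dx = 36·π/2 = 18*π;  (12)²·∫cos(3x)² dx = 144·π/2 = 72*π.
  (u')² cross terms: 2·(-6)·(12)·∫sin(2x)·cos(3x) dx = -144·(-4/5) = 576/5.
  So ∫_0^π (u')² dx = 18*π + 72*π + 576/5 = 576/5 + 90*π.
||u||_{H^1}^2 = (144/5 + 25*π/2) + (576/5 + 90*π) = 144 + 205*π/2.


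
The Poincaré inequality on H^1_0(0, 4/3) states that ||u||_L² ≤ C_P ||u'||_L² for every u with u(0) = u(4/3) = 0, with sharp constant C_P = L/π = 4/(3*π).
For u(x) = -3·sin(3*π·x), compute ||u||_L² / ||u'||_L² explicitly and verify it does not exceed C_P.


||u||_L² / ||u'||_L² = 1/(3*π) < C_P = 4/(3*π).

u(x) = -3·sin(3*π·x), so u'(x) = -9*π*cos(3*π*x).
Writing u(x) = A·sin(kπx/L) with A = -3 and k = 4, use ∫_0^L sin²(kπx/L) dx = L/2 and ∫_0^L cos²(kπx/L) dx = L/2.
u² = 9·sin²(3*π·x) and (u')² = 81*π^2·cos²(3*π·x), and each of sin², cos² integrates to L/2 = 2/3 over (0, 4/3).
∫_0^4/3 u² dx = 6, so ||u||_L² = sqrt(6).
∫_0^4/3 (u')² dx = 54*π^2, so ||u'||_L² = 3*sqrt(6)*π.
Ratio ||u||_L² / ||u'||_L² = 1/(3*π).
Sharp Poincaré constant on H^1_0(0, 4/3) is C_P = L/π = 4/(3*π), achieved by sin(3*π/4·x).
This is the k = 4 harmonic; the ratio L/(kπ) is strictly less than C_P = L/π, consistent with the sharp inequality ||u||_L² ≤ C_P ||u'||_L².


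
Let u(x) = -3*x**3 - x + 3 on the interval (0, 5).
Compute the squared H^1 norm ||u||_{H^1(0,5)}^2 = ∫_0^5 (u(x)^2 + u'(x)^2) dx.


||u||_{H^1}^2 = 6416575/42

The H^1 norm (squared) on an interval (0, L) is
  ||u||_{H^1}^2 = ∫_0^L u(x)^2 dx + ∫_0^L u'(x)^2 dx.
Compute u'(x) = -9*x**2 - 1.
Then u(x)^2 = 9*x**6 + 6*x**4 - 18*x**3 + x**2 - 6*x + 9 and u'(x)^2 = 81*x**4 + 18*x**2 + 1.
Integrate each monomial from 0 to 5 using ∫_0^5 c·x^n dx = c·5^(n+1)/(n+1):
  ∫_0^5 u(x)^2 dx = ∫_0^5 (9*x^6 + 6*x^4 - 18*x^3 + x^2 - 6*x + 9) dx. Term by term:
    ∫_0^5 9*x^6 dx = 703125/7;  ∫_0^5 6*x^4 dx = 3750;  ∫_0^5 -18*x^3 dx = -5625/2;
    ∫_0^5 x^2 dx = 125/3;  ∫_0^5 -6*x dx = -75;  ∫_0^5 9 dx = 45.
  Sum: 703125/7 + 3750 − 5625/2 + 125/3 − 75 + 45 = 4258615/42.
  ∫_0^5 u'(x)^2 dx = ∫_0^5 (81*x^4 + 18*x^2 + 1) dx. Term by term:
    ∫_0^5 81*x^4 dx = 50625;  ∫_0^5 18*x^2 dx = 750;  ∫_0^5 1 dx = 5.
  Sum: 50625 + 750 + 5 = 51380.
Adding: ||u||_{H^1}^2 = 4258615/42 + 51380 = 6416575/42.


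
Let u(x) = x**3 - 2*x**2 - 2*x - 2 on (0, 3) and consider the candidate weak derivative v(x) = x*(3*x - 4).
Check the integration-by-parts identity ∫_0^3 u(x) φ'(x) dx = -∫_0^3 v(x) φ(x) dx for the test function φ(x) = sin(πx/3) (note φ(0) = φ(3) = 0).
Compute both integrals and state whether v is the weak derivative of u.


LHS = -33/π + 324/π^3, RHS = -45/π + 324/π^3. No, v is not the weak derivative of u.

u(x) = x**3 - 2*x**2 - 2*x - 2, classical derivative u'(x) = 3*x**2 - 4*x - 2.
φ(x) = sin(πx/3), so φ'(x) = π*cos(π*x/3)/3.
Note φ(0) = φ(3) = 0, so the boundary term u·φ vanishes.
LHS = ∫_0^3 u(x) φ'(x) dx = ∫_0^3 (π*x^3*cos(π*x/3)/3 - 2*π*x^2*cos(π*x/3)/3 - 2*π*x*cos(π*x/3)/3 - 2*π*cos(π*x/3)/3) dx. Term by term:
  ∫_0^3 -2*π*cos(π*x/3)/3 dx = 0;  ∫_0^3 -2*π*x*cos(π*x/3)/3 dx = 12/π;  ∫_0^3 -2*π*x^2*cos(π*x/3)/3 dx = 36/π;
  ∫_0^3 π*x^3*cos(π*x/3)/3 dx = -81/π + 324/π^3.
Sum: 0 + 12/π + 36/π + -81/π + 324/π^3 = -33/π + 324/π^3.
So LHS = -33/π + 324/π^3.
∫_0^3 v(x) φ(x) dx = ∫_0^3 (3*x^2*sin(π*x/3) - 4*x*sin(π*x/3)) dx. Term by term:
  ∫_0^3 -4*x*sin(π*x/3) dx = -36/π;  ∫_0^3 3*x^2*sin(π*x/3) dx = -324/π^3 + 81/π.
Sum: -36/π + -324/π^3 + 81/π = -324/π^3 + 45/π.
So RHS = -∫_0^3 v(x) φ(x) dx = -45/π + 324/π^3.
LHS − RHS = 12/π ≠ 0, so the identity fails.
(For a valid weak derivative the identity must hold for EVERY test function, in particular this one. The failure shows v is NOT the weak derivative of u.)
Correct weak derivative would be u'(x) = 3*x**2 - 4*x - 2.


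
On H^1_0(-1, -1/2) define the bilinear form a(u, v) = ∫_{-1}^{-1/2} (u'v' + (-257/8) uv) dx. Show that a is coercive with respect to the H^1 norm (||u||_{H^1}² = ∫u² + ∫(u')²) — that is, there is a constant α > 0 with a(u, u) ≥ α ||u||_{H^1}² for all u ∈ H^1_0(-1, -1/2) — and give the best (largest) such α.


α = (-257 + 32*π^2)/(8*(1 + 4*π^2))

Coercivity of a(·,·) on H^1_0(-1, -1/2) means a(u, u) ≥ α ||u||_{H^1}² for every u ∈ H^1_0.
The interval has length L = 1/2, and Poincaré/coercivity depend only on L. Here a(u, u) = ∫(u')² + (-257/8)·∫u².
Here c = -257/8 < 0 with |c| < (π/L)² = 4*π^2, so coercivity still holds. The condition a(u,u) ≥ α||u||_{H^1}² reads (1−α)∫(u')² ≥ (α−c)∫u². Any admissible α is ≤ 1 (rapidly oscillating u have ∫u²/∫(u')² → 0), and α = 1 would force 0 ≥ (1−c)∫u², impossible since c < 1; so 1−α > 0. By the sharp Poincaré inequality on H^1_0 of an interval of length L, ∫(u')² ≥ (π/L)²∫u² with equality for the first sine mode sin(π(x−x₀)/L) (x₀ the left endpoint), so the inequality holds for all u iff (1−α)(π/L)² ≥ α − c, i.e. α ≤ ((π/L)² + c)/((π/L)² + 1) = (1 + c(L/π)²)/(1 + (L/π)²). (Direct route, valid since c ≤ 0: Poincaré gives c∫u² ≥ c(L/π)²∫(u')², so a(u,u) ≥ (1 + c(L/π)²)∫(u')², while ||u||_{H^1}² ≤ (1 + (L/π)²)∫(u')²; dividing yields the same α.) With (π/L)² = 4*π^2 and c = -257/8, the largest admissible constant is α = ((π/L)² + c)/((π/L)² + 1).
Simplifying, α = (-257 + 32*π^2)/(8*(1 + 4*π^2)).


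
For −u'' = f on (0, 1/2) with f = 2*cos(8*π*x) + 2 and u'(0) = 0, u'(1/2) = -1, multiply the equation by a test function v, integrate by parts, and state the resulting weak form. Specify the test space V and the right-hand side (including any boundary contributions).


V = H^1(0, 1/2) (v unrestricted at boundary; u is determined up to an additive constant); weak form: ∫_0^1/2 u'v' dx = ∫_0^1/2 (2*cos(8*π*x) + 2) v dx − v(1/2) for all v ∈ V.

Multiply both sides by a test function v and integrate from 0 to 1/2:
  ∫_0^1/2 −u''(x) v(x) dx = ∫_0^1/2 f(x) v(x) dx.
Integrate the LHS by parts once:
  ∫_0^1/2 −u'' v dx = −[u'(x) v(x)]_0^1/2 + ∫_0^1/2 u'(x) v'(x) dx.
Thus ∫_0^1/2 u'(x) v'(x) dx = ∫_0^1/2 f(x) v(x) dx + [u'(x) v(x)]_0^1/2.
Choose V so that boundary terms are either known or forced to vanish.
u has inhomogeneous Neumann u'(0) = 0, u'(1/2) = -1. [u' v]_0^1/2 = (-1)·v(1/2) − (0)·v(0) = − v(1/2). Take V = H^1(0, 1/2); boundary term becomes part of RHS.
Weak formulation: find u (satisfying any essential BC) such that ∫_0^1/2 u'(x) v'(x) dx = ∫_0^1/2 f v dx − v(1/2) for all v ∈ V (Neumann data are natural BCs: they enter the RHS as boundary terms).
Substituting f(x) = 2*cos(8*π*x) + 2, the right-hand side is ∫_0^1/2 (2*cos(8*π*x) + 2) v dx − v(1/2).
Compatibility check (pure Neumann): taking v ≡ 1 ∈ V gives 0 = ∫_0^1/2 f dx + (-1) − (0), i.e. ∫_0^1/2 f dx must equal u'(0) − u'(1/2) = 1. Indeed ∫_0^1/2 (2*cos(8*π*x) + 2) dx = 1, so the data are compatible. The solution is then unique only up to an additive constant (fix it e.g. by requiring ∫_0^1/2 u dx = 0).


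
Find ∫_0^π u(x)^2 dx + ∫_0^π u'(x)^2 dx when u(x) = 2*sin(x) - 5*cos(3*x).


||u||_{H^1(0,π)}^2 = 129*π

u'(x) = 15*sin(3*x) + 2*cos(x).
Expand u² and (u')² and integrate term by term on (0, π), using: for integers n ≥ 1, ∫_0^π sin²(nx) dx = ∫_0^π cos²(nx) dx = π/2; for n ≠ n', ∫_0^π sin(nx)sin(n'x) dx = ∫_0^π cos(nx)cos(n'x) dx = 0; and by product-to-sum, ∫_0^π sin(nx)cos(n'x) dx = ½∫_0^π [sin((n+n')x) + sin((n−n')x)] dx, which is 0 when n+n' is even and 2n/(n²−n'²) when n+n' is odd (it need not vanish on (0, π)).
  u² squared terms: (-5)²·∫cos(3x)² dx = 25·π/2 = 25*π/2;  (2)²·∫sin(x)² dx = 4·π/2 = 2*π.
  u² cross terms: 2·(-5)·(2)·∫cos(3x)·sin(x) dx = -20·(0) = 0.
  So ∫_0^π u² dx = 25*π/2 + 2*π + 0 = 29*π/2.
  (u')² squared terms: (2)²·∫cos(x)² dx = 4·π/2 = 2*π;  (15)²·∫sin(3x)² dx = 225·π/2 = 225*π/2.
  (u')² cross terms: 2·(2)·(15)·∫cos(x)·sin(3x) dx = 60·(0) = 0.
  So ∫_0^π (u')² dx = 2*π + 225*π/2 + 0 = 229*π/2.
||u||_{H^1}^2 = (29*π/2) + (229*π/2) = 129*π.


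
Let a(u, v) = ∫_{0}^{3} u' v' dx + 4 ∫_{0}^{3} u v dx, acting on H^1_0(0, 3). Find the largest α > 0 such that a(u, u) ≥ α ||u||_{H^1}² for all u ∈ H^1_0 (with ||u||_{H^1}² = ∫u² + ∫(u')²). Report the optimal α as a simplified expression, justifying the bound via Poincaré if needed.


α = 1

Coercivity of a(·,·) on H^1_0(0, 3) means a(u, u) ≥ α ||u||_{H^1}² for every u ∈ H^1_0.
The interval has length L = 3, and Poincaré/coercivity depend only on L. Here a(u, u) = ∫(u')² + (4)·∫u².
Here c = 4 ≥ 1, so a(u,u) = ∫(u')² + c∫u² ≥ ∫(u')² + ∫u² = ||u||_{H^1}², i.e. α = 1 works. No larger α is possible: a(u,u) ≥ α||u||_{H^1}² means (1−α)∫(u')² ≥ (α−c)∫u², and for the modes u_n = sin(nπ(x−x₀)/L) (x₀ the left endpoint) one has ∫u_n²/∫(u_n')² = (L/(nπ))² → 0, so a(u_n,u_n)/||u_n||_{H^1}² → 1. Hence the optimal constant is α = 1.
Therefore α = 1.


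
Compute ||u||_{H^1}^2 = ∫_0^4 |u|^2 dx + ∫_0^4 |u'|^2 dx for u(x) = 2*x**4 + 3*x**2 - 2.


||u||_{H^1}^2 = 99157424/315

The H^1 norm (squared) on an interval (0, L) is
  ||u||_{H^1}^2 = ∫_0^L u(x)^2 dx + ∫_0^L u'(x)^2 dx.
Compute u'(x) = 8*x**3 + 6*x.
Then u(x)^2 = 4*x**8 + 12*x**6 + x**4 - 12*x**2 + 4 and u'(x)^2 = 64*x**6 + 96*x**4 + 36*x**2.
Integrate each monomial from 0 to 4 using ∫_0^4 c·x^n dx = c·4^(n+1)/(n+1):
  ∫_0^4 u(x)^2 dx = ∫_0^4 (4*x^8 + 12*x^6 + x^4 - 12*x^2 + 4) dx. Term by term:
    ∫_0^4 4*x^8 dx = 1048576/9;  ∫_0^4 12*x^6 dx = 196608/7;  ∫_0^4 x^4 dx = 1024/5;
    ∫_0^4 -12*x^2 dx = -256;  ∫_0^4 4 dx = 16.
  Sum: 1048576/9 + 196608/7 + 1024/5 − 256 + 16 = 45536432/315.
  ∫_0^4 u'(x)^2 dx = ∫_0^4 (64*x^6 + 96*x^4 + 36*x^2) dx. Term by term:
    ∫_0^4 64*x^6 dx = 1048576/7;  ∫_0^4 96*x^4 dx = 98304/5;  ∫_0^4 36*x^2 dx = 768.
  Sum: 1048576/7 + 98304/5 + 768 = 5957888/35.
Adding: ||u||_{H^1}^2 = 45536432/315 + 5957888/35 = 99157424/315.


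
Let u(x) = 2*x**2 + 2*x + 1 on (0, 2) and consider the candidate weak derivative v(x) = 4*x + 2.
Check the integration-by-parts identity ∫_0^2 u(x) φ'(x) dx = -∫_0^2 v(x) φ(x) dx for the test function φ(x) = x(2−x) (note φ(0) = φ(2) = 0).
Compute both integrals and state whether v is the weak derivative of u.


LHS = -8, RHS = -8. Yes, v = u' weakly.

u(x) = 2*x**2 + 2*x + 1, classical derivative u'(x) = 4*x + 2.
φ(x) = x(2−x), so φ'(x) = 2 - 2*x.
Note φ(0) = φ(2) = 0, so the boundary term u·φ vanishes.
LHS = ∫_0^2 u(x) φ'(x) dx = ∫_0^2 (-4*x^3 + 2*x + 2) dx. Term by term:
  ∫_0^2 -4*x^3 dx = -16;  ∫_0^2 2*x dx = 4;  ∫_0^2 2 dx = 4.
Sum: -16 + 4 + 4 = -8.
So LHS = -8.
∫_0^2 v(x) φ(x) dx = ∫_0^2 (-4*x^3 + 6*x^2 + 4*x) dx. Term by term:
  ∫_0^2 -4*x^3 dx = -16;  ∫_0^2 6*x^2 dx = 16;  ∫_0^2 4*x dx = 8.
Sum: -16 + 16 + 8 = 8.
So RHS = -∫_0^2 v(x) φ(x) dx = -8.
LHS = RHS, so the identity holds for this test φ.
Moreover u is smooth here and v(x) = u'(x) = 4*x + 2 pointwise, so the identity holds for every test function. Hence v is the weak derivative of u.


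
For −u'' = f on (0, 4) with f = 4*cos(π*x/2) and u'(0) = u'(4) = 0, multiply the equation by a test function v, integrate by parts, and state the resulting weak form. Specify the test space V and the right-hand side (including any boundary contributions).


V = H^1(0, 4) (no boundary constraint on v; u is determined up to an additive constant); weak form: ∫_0^4 u'v' dx = ∫_0^4 (4*cos(π*x/2)) v dx for all v ∈ V.

Multiply both sides by a test function v and integrate from 0 to 4:
  ∫_0^4 −u''(x) v(x) dx = ∫_0^4 f(x) v(x) dx.
Integrate the LHS by parts once:
  ∫_0^4 −u'' v dx = −[u'(x) v(x)]_0^4 + ∫_0^4 u'(x) v'(x) dx.
Thus ∫_0^4 u'(x) v'(x) dx = ∫_0^4 f(x) v(x) dx + [u'(x) v(x)]_0^4.
Choose V so that boundary terms are either known or forced to vanish.
u has homogeneous Neumann: u'(0) = u'(4) = 0. So [u' v]_0^4 = 0·v(4) − 0·v(0) = 0 for any v; take V = H^1(0, 4).
Weak formulation: find u (satisfying any essential BC) such that ∫_0^4 u'(x) v'(x) dx = ∫_0^4 f v dx for all v ∈ V (homogeneous Neumann, so boundary terms vanish).
Substituting f(x) = 4*cos(π*x/2), the right-hand side is ∫_0^4 (4*cos(π*x/2)) v dx.
Compatibility check (pure Neumann): taking v ≡ 1 ∈ V gives 0 = ∫_0^4 f dx + (0) − (0), i.e. ∫_0^4 f dx must equal u'(0) − u'(4) = 0. Indeed ∫_0^4 (4*cos(π*x/2)) dx = 0, so the data are compatible. The solution is then unique only up to an additive constant (fix it e.g. by requiring ∫_0^4 u dx = 0).


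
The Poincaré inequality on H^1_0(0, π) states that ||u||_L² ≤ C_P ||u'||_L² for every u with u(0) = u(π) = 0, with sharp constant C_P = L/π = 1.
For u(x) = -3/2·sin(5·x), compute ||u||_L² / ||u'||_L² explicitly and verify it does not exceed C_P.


||u||_L² / ||u'||_L² = 1/5 < C_P = 1.

u(x) = -3/2·sin(5·x), so u'(x) = -15*cos(5*x)/2.
Writing u(x) = A·sin(kπx/L) with A = -3/2 and k = 5, use ∫_0^L sin²(kπx/L) dx = L/2 and ∫_0^L cos²(kπx/L) dx = L/2.
u² = 9/4·sin²(5·x) and (u')² = 225/4·cos²(5·x), and each of sin², cos² integrates to L/2 = π/2 over (0, π).
∫_0^π u² dx = 9*π/8, so ||u||_L² = 3*sqrt(2)*sqrt(π)/4.
∫_0^π (u')² dx = 225*π/8, so ||u'||_L² = 15*sqrt(2)*sqrt(π)/4.
Ratio ||u||_L² / ||u'||_L² = 1/5.
Sharp Poincaré constant on H^1_0(0, π) is C_P = L/π = 1, achieved by sin(x).
This is the k = 5 harmonic; the ratio L/(kπ) is strictly less than C_P = L/π, consistent with the sharp inequality ||u||_L² ≤ C_P ||u'||_L².


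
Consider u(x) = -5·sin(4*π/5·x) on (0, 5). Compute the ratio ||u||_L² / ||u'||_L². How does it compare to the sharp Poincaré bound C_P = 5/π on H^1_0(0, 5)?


||u||_L² / ||u'||_L² = 5/(4*π) < C_P = 5/π.

u(x) = -5·sin(4*π/5·x), so u'(x) = -4*π*cos(4*π*x/5).
Writing u(x) = A·sin(kπx/L) with A = -5 and k = 4, use ∫_0^L sin²(kπx/L) dx = L/2 and ∫_0^L cos²(kπx/L) dx = L/2.
u² = 25·sin²(4*π/5·x) and (u')² = 16*π^2·cos²(4*π/5·x), and each of sin², cos² integrates to L/2 = 5/2 over (0, 5).
∫_0^5 u² dx = 125/2, so ||u||_L² = 5*sqrt(10)/2.
∫_0^5 (u')² dx = 40*π^2, so ||u'||_L² = 2*sqrt(10)*π.
Ratio ||u||_L² / ||u'||_L² = 5/(4*π).
Sharp Poincaré constant on H^1_0(0, 5) is C_P = L/π = 5/π, achieved by sin(π/5·x).
This is the k = 4 harmonic; the ratio L/(kπ) is strictly less than C_P = L/π, consistent with the sharp inequality ||u||_L² ≤ C_P ||u'||_L².


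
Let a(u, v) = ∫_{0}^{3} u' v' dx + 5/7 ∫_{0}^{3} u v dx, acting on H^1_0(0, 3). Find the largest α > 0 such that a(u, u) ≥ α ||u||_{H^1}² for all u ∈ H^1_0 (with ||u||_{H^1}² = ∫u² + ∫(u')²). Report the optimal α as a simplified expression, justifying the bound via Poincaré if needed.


α = (45/7 + π^2)/(9 + π^2)

Coercivity of a(·,·) on H^1_0(0, 3) means a(u, u) ≥ α ||u||_{H^1}² for every u ∈ H^1_0.
The interval has length L = 3, and Poincaré/coercivity depend only on L. Here a(u, u) = ∫(u')² + (5/7)·∫u².
Here 0 < c = 5/7 < 1. The condition a(u,u) ≥ α||u||_{H^1}² reads (1−α)∫(u')² ≥ (α−c)∫u². Any admissible α is ≤ 1 (rapidly oscillating u have ∫u²/∫(u')² → 0), and α = 1 would force 0 ≥ (1−c)∫u², impossible since c < 1; so 1−α > 0. By the sharp Poincaré inequality on H^1_0 of an interval of length L, ∫(u')² ≥ (π/L)²∫u² with equality for the first sine mode sin(π(x−x₀)/L) (x₀ the left endpoint), so the inequality holds for all u iff (1−α)(π/L)² ≥ α − c, i.e. α ≤ ((π/L)² + c)/((π/L)² + 1) = (1 + c(L/π)²)/(1 + (L/π)²). With (π/L)² = π^2/9 and c = 5/7, the largest admissible constant is α = ((π/L)² + c)/((π/L)² + 1).
Simplifying, α = (45/7 + π^2)/(9 + π^2).


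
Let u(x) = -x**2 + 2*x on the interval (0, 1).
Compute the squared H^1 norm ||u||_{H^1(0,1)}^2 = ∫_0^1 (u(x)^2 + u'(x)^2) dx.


||u||_{H^1}^2 = 28/15

The H^1 norm (squared) on an interval (0, L) is
  ||u||_{H^1}^2 = ∫_0^L u(x)^2 dx + ∫_0^L u'(x)^2 dx.
Compute u'(x) = 2 - 2*x.
Then u(x)^2 = x**4 - 4*x**3 + 4*x**2 and u'(x)^2 = 4*x**2 - 8*x + 4.
Integrate each monomial from 0 to 1 using ∫_0^1 c·x^n dx = c·1^(n+1)/(n+1):
  ∫_0^1 u(x)^2 dx = ∫_0^1 (x^4 - 4*x^3 + 4*x^2) dx. Term by term:
    ∫_0^1 x^4 dx = 1/5;  ∫_0^1 -4*x^3 dx = -1;  ∫_0^1 4*x^2 dx = 4/3.
  Sum: 1/5 − 1 + 4/3 = 8/15.
  ∫_0^1 u'(x)^2 dx = ∫_0^1 (4*x^2 - 8*x + 4) dx. Term by term:
    ∫_0^1 4*x^2 dx = 4/3;  ∫_0^1 -8*x dx = -4;  ∫_0^1 4 dx = 4.
  Sum: 4/3 − 4 + 4 = 4/3.
Adding: ||u||_{H^1}^2 = 8/15 + 4/3 = 28/15.


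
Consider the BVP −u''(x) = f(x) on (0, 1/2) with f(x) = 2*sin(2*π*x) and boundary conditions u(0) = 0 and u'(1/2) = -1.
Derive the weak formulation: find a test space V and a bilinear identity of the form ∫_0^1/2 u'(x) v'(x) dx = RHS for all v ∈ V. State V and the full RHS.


V = {v ∈ H^1(0, 1/2) : v(0) = 0} (test functions vanish at x = 0 where u is specified); weak form: ∫_0^1/2 u'v' dx = ∫_0^1/2 (2*sin(2*π*x)) v dx − v(1/2) for all v ∈ V.

Multiply both sides by a test function v and integrate from 0 to 1/2:
  ∫_0^1/2 −u''(x) v(x) dx = ∫_0^1/2 f(x) v(x) dx.
Integrate the LHS by parts once:
  ∫_0^1/2 −u'' v dx = −[u'(x) v(x)]_0^1/2 + ∫_0^1/2 u'(x) v'(x) dx.
Thus ∫_0^1/2 u'(x) v'(x) dx = ∫_0^1/2 f(x) v(x) dx + [u'(x) v(x)]_0^1/2.
Choose V so that boundary terms are either known or forced to vanish.
Mixed BC: u(0) = 0 (Dirichlet) and u'(1/2) = -1 (Neumann). Define V = {v ∈ H^1(0, 1/2) : v(0) = 0}. Then [u' v]_0^1/2 = u'(1/2)·v(1/2) − u'(0)·0 = − v(1/2).
Weak formulation: find u (satisfying any essential BC) such that ∫_0^1/2 u'(x) v'(x) dx = ∫_0^1/2 f v dx − v(1/2) for all v ∈ V (Dirichlet at 0 absorbed into V; Neumann datum at x = 1/2 contributes the boundary term).
Substituting f(x) = 2*sin(2*π*x), the right-hand side is ∫_0^1/2 (2*sin(2*π*x)) v dx − v(1/2).


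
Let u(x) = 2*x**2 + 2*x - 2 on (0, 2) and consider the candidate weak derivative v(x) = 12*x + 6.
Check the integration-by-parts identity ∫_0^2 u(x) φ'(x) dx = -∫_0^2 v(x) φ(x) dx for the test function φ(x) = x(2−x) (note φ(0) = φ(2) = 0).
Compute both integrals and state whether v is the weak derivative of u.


LHS = -8, RHS = -24. No, v is not the weak derivative of u.

u(x) = 2*x**2 + 2*x - 2, classical derivative u'(x) = 4*x + 2.
φ(x) = x(2−x), so φ'(x) = 2 - 2*x.
Note φ(0) = φ(2) = 0, so the boundary term u·φ vanishes.
LHS = ∫_0^2 u(x) φ'(x) dx = ∫_0^2 (-4*x^3 + 8*x - 4) dx. Term by term:
  ∫_0^2 -4*x^3 dx = -16;  ∫_0^2 8*x dx = 16;  ∫_0^2 -4 dx = -8.
Sum: -16 + 16 − 8 = -8.
So LHS = -8.
∫_0^2 v(x) φ(x) dx = ∫_0^2 (-12*x^3 + 18*x^2 + 12*x) dx. Term by term:
  ∫_0^2 -12*x^3 dx = -48;  ∫_0^2 18*x^2 dx = 48;  ∫_0^2 12*x dx = 24.
Sum: -48 + 48 + 24 = 24.
So RHS = -∫_0^2 v(x) φ(x) dx = -24.
LHS − RHS = 16 ≠ 0, so the identity fails.
(For a valid weak derivative the identity must hold for EVERY test function, in particular this one. The failure shows v is NOT the weak derivative of u.)
Correct weak derivative would be u'(x) = 4*x + 2.


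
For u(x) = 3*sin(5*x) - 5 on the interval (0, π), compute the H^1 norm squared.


||u||_{H^1(0,π)}^2 = -12 + 142*π

u'(x) = 15*cos(5*x).
Expand u² and (u')² and integrate term by term on (0, π), using: for integers n ≥ 1, ∫_0^π sin²(nx) dx = ∫_0^π cos²(nx) dx = π/2; for n ≠ n', ∫_0^π sin(nx)sin(n'x) dx = ∫_0^π cos(nx)cos(n'x) dx = 0; and by product-to-sum, ∫_0^π sin(nx)cos(n'x) dx = ½∫_0^π [sin((n+n')x) + sin((n−n')x)] dx, which is 0 when n+n' is even and 2n/(n²−n'²) when n+n' is odd (it need not vanish on (0, π)). For the constant mode: ∫_0^π 1 dx = π, ∫_0^π cos(nx) dx = 0, ∫_0^π sin(nx) dx = (1−(−1)^n)/n.
  u² squared terms: (-5)²·∫1 dx = 25·π = 25*π;  (3)²·∫sin(5x)² dx = 9·π/2 = 9*π/2.
  u² cross terms: 2·(-5)·(3)·∫1·sin(5x) dx = -30·(2/5) = -12.
  So ∫_0^π u² dx = 25*π + 9*π/2 − 12 = -12 + 59*π/2.
  (u')² squared terms: (15)²·∫cos(5x)² dx = 225·π/2 = 225*π/2.
  So ∫_0^π (u')² dx = 225*π/2.
||u||_{H^1}^2 = (-12 + 59*π/2) + (225*π/2) = -12 + 142*π.


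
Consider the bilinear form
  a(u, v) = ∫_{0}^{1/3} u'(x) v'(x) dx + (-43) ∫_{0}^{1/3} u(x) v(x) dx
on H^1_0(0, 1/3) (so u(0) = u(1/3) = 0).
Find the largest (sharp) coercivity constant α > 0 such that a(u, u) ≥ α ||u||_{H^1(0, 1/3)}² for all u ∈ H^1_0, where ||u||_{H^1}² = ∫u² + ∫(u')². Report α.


α = (-43 + 9*π^2)/(1 + 9*π^2)

Coercivity of a(·,·) on H^1_0(0, 1/3) means a(u, u) ≥ α ||u||_{H^1}² for every u ∈ H^1_0.
The interval has length L = 1/3, and Poincaré/coercivity depend only on L. Here a(u, u) = ∫(u')² + (-43)·∫u².
Here c = -43 < 0 with |c| < (π/L)² = 9*π^2, so coercivity still holds. The condition a(u,u) ≥ α||u||_{H^1}² reads (1−α)∫(u')² ≥ (α−c)∫u². Any admissible α is ≤ 1 (rapidly oscillating u have ∫u²/∫(u')² → 0), and α = 1 would force 0 ≥ (1−c)∫u², impossible since c < 1; so 1−α > 0. By the sharp Poincaré inequality on H^1_0 of an interval of length L, ∫(u')² ≥ (π/L)²∫u² with equality for the first sine mode sin(π(x−x₀)/L) (x₀ the left endpoint), so the inequality holds for all u iff (1−α)(π/L)² ≥ α − c, i.e. α ≤ ((π/L)² + c)/((π/L)² + 1) = (1 + c(L/π)²)/(1 + (L/π)²). (Direct route, valid since c ≤ 0: Poincaré gives c∫u² ≥ c(L/π)²∫(u')², so a(u,u) ≥ (1 + c(L/π)²)∫(u')², while ||u||_{H^1}² ≤ (1 + (L/π)²)∫(u')²; dividing yields the same α.) With (π/L)² = 9*π^2 and c = -43, the largest admissible constant is α = ((π/L)² + c)/((π/L)² + 1).
Simplifying, α = (-43 + 9*π^2)/(1 + 9*π^2).


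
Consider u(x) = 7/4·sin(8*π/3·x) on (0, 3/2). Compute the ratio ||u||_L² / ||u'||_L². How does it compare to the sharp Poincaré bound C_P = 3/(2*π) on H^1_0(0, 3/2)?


||u||_L² / ||u'||_L² = 3/(8*π) < C_P = 3/(2*π).

u(x) = 7/4·sin(8*π/3·x), so u'(x) = 14*π*cos(8*π*x/3)/3.
Writing u(x) = A·sin(kπx/L) with A = 7/4 and k = 4, use ∫_0^L sin²(kπx/L) dx = L/2 and ∫_0^L cos²(kπx/L) dx = L/2.
u² = 49/16·sin²(8*π/3·x) and (u')² = 196*π^2/9·cos²(8*π/3·x), and each of sin², cos² integrates to L/2 = 3/4 over (0, 3/2).
∫_0^3/2 u² dx = 147/64, so ||u||_L² = 7*sqrt(3)/8.
∫_0^3/2 (u')² dx = 49*π^2/3, so ||u'||_L² = 7*sqrt(3)*π/3.
Ratio ||u||_L² / ||u'||_L² = 3/(8*π).
Sharp Poincaré constant on H^1_0(0, 3/2) is C_P = L/π = 3/(2*π), achieved by sin(2*π/3·x).
This is the k = 4 harmonic; the ratio L/(kπ) is strictly less than C_P = L/π, consistent with the sharp inequality ||u||_L² ≤ C_P ||u'||_L².


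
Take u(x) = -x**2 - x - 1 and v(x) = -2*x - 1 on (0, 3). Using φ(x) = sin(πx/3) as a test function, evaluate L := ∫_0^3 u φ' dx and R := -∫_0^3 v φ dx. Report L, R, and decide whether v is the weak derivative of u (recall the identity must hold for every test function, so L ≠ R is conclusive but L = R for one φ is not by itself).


LHS = 24/π, RHS = 24/π. Yes, v = u' weakly.

u(x) = -x**2 - x - 1, classical derivative u'(x) = -2*x - 1.
φ(x) = sin(πx/3), so φ'(x) = π*cos(π*x/3)/3.
Note φ(0) = φ(3) = 0, so the boundary term u·φ vanishes.
LHS = ∫_0^3 u(x) φ'(x) dx = ∫_0^3 (-π*x^2*cos(π*x/3)/3 - π*x*cos(π*x/3)/3 - π*cos(π*x/3)/3) dx. Term by term:
  ∫_0^3 -π*cos(π*x/3)/3 dx = 0;  ∫_0^3 -π*x*cos(π*x/3)/3 dx = 6/π;  ∫_0^3 -π*x^2*cos(π*x/3)/3 dx = 18/π.
Sum: 0 + 6/π + 18/π = 24/π.
So LHS = 24/π.
∫_0^3 v(x) φ(x) dx = ∫_0^3 (-2*x*sin(π*x/3) - sin(π*x/3)) dx. Term by term:
  ∫_0^3 -sin(π*x/3) dx = -6/π;  ∫_0^3 -2*x*sin(π*x/3) dx = -18/π.
Sum: -6/π − 18/π = -24/π.
So RHS = -∫_0^3 v(x) φ(x) dx = 24/π.
LHS = RHS, so the identity holds for this test φ.
Moreover u is smooth here and v(x) = u'(x) = -2*x - 1 pointwise, so the identity holds for every test function. Hence v is the weak derivative of u.


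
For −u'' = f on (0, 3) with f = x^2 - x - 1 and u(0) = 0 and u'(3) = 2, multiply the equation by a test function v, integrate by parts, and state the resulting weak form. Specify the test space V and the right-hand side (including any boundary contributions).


V = {v ∈ H^1(0, 3) : v(0) = 0} (test functions vanish at x = 0 where u is specified); weak form: ∫_0^3 u'v' dx = ∫_0^3 (x^2 - x - 1) v dx + 2·v(3) for all v ∈ V.

Multiply both sides by a test function v and integrate from 0 to 3:
  ∫_0^3 −u''(x) v(x) dx = ∫_0^3 f(x) v(x) dx.
Integrate the LHS by parts once:
  ∫_0^3 −u'' v dx = −[u'(x) v(x)]_0^3 + ∫_0^3 u'(x) v'(x) dx.
Thus ∫_0^3 u'(x) v'(x) dx = ∫_0^3 f(x) v(x) dx + [u'(x) v(x)]_0^3.
Choose V so that boundary terms are either known or forced to vanish.
Mixed BC: u(0) = 0 (Dirichlet) and u'(3) = 2 (Neumann). Define V = {v ∈ H^1(0, 3) : v(0) = 0}. Then [u' v]_0^3 = u'(3)·v(3) − u'(0)·0 = 2·v(3).
Weak formulation: find u (satisfying any essential BC) such that ∫_0^3 u'(x) v'(x) dx = ∫_0^3 f v dx + 2·v(3) for all v ∈ V (Dirichlet at 0 absorbed into V; Neumann datum at x = 3 contributes the boundary term).
Substituting f(x) = x^2 - x - 1, the right-hand side is ∫_0^3 (x^2 - x - 1) v dx + 2·v(3).
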